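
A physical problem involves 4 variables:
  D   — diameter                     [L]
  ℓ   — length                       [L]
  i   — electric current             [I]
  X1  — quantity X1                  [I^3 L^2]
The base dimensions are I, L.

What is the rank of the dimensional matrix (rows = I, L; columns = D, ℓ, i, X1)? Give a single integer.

Exponent matrix [I,L] × [D,ℓ,i,X1]:
  I: [ 0  0  1  3]
  L: [ 1  1  0  2]
RREF → pivots at {D,i} ⇒ r = 2

2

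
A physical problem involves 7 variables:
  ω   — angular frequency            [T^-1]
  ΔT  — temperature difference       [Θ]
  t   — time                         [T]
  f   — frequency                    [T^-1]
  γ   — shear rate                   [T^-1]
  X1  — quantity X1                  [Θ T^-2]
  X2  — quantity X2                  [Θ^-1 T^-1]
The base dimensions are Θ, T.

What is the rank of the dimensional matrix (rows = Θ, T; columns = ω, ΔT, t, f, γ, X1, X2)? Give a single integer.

2

Dimensional matrix (Θ×T by ω×ΔT×t×f×γ×X1×X2):
  Θ: [ 0  1  0  0  0  1 -1]
  T: [-1  0  1 -1 -1 -2 -1]
Echelon form has 2 nonzero rows (pivots: ω,ΔT)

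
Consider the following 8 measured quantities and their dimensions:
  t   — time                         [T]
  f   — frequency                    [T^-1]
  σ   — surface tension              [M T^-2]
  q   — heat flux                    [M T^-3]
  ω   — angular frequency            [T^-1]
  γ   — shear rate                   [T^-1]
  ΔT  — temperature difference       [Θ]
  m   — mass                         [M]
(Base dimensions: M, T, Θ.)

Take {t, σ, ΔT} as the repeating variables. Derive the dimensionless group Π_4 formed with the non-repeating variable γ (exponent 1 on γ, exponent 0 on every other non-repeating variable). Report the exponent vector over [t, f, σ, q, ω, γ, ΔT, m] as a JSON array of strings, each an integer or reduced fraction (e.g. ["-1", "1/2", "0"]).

Write exponents as rows M,T,Θ / cols t,f,σ,q,ω,γ,ΔT,m:
  M: [ 0  0  1  1  0  0  0  1]
  T: [ 1 -1 -2 -3 -1 -1  0  0]
  Θ: [ 0  0  0  0  0  0  1  0]
Echelon form has 3 nonzero rows (pivots: t,σ,ΔT)
Repeat: t,σ,ΔT; free: f,q,ω,γ,m
RREF:
  r0: [   1   -1    0   -1   -1   -1    0    2]
  r1: [   0    0    1    1    0    0    0    1]
  r2: [   0    0    0    0    0    0    1    0]
Fix exponent of γ at 1, f at 0, q at 0, ω at 0, m at 0; solve each RREF row for its pivot's exponent:
  r0: exp(t) + (-1)·1 = 0 ⇒ exp(t) = 1
  r1: exp(σ) + (0)·1 = 0 ⇒ exp(σ) = 0
  r2: exp(ΔT) + (0)·1 = 0 ⇒ exp(ΔT) = 0
Π_4 = t · γ

["1", "0", "0", "0", "0", "1", "0", "0"]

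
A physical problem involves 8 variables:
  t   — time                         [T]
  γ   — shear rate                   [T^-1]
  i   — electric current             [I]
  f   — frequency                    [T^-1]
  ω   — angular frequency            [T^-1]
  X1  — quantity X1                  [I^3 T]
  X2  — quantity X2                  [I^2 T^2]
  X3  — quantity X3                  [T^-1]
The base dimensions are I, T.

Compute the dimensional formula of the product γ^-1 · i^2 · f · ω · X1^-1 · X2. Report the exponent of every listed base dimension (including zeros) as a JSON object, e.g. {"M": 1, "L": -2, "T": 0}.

Write exponents as rows I,T / cols t,γ,i,f,ω,X1,X2,X3:
  I: [ 0  0  1  0  0  3  2  0]
  T: [ 1 -1  0 -1 -1  1  2 -1]
  [I]: (-1)·0+(2)·1+(1)·0+(1)·0+(-1)·3+(1)·2 = 1
  [T]: (-1)·-1+(2)·0+(1)·-1+(1)·-1+(-1)·1+(1)·2 = 0
⇒ I

{"I": 1, "T": 0}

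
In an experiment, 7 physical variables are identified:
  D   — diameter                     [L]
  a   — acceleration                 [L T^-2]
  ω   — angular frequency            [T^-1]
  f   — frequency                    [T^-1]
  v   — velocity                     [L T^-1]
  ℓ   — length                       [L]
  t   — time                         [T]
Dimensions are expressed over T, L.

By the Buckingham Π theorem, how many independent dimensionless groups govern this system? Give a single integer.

Exponent matrix [T,L] × [D,a,ω,f,v,ℓ,t]:
  T: [ 0 -2 -1 -1 -1  0  1]
  L: [ 1  1  0  0  1  1  0]
Echelon form has 2 nonzero rows (pivots: D,a)
7 vars − rank 2 = 5 Π groups

5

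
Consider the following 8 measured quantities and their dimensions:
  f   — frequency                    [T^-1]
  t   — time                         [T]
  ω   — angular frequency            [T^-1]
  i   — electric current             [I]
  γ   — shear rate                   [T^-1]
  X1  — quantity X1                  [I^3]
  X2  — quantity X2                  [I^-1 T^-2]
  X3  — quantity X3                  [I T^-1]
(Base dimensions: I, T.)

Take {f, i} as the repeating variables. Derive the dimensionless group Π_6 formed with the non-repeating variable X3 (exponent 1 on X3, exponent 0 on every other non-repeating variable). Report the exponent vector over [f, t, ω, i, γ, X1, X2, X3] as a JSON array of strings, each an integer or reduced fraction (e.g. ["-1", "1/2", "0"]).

["-1", "0", "0", "-1", "0", "0", "0", "1"]

Exponent matrix [I,T] × [f,t,ω,i,γ,X1,X2,X3]:
  I: [ 0  0  0  1  0  3 -1  1]
  T: [-1  1 -1  0 -1  0 -2 -1]
Row reduction gives pivot columns f,i; rank = 2
Pivot set = {f,i}, free = {t,ω,γ,X1,X2,X3}
RREF:
  r0: [   1   -1    1    0    1    0    2    1]
  r1: [   0    0    0    1    0    3   -1    1]
Fix exponent of X3 at 1, t at 0, ω at 0, γ at 0, X1 at 0, X2 at 0; solve each RREF row for its pivot's exponent:
  r0: exp(f) + (1)·1 = 0 ⇒ exp(f) = -1
  r1: exp(i) + (1)·1 = 0 ⇒ exp(i) = -1
Π_6 = f^-1 · i^-1 · X3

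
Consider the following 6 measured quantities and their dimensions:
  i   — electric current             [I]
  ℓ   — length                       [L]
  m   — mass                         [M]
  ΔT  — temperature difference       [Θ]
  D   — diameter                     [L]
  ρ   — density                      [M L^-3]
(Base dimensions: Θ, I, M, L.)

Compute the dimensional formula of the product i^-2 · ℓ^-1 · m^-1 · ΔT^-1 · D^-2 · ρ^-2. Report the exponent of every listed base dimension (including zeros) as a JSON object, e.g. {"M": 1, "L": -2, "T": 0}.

Dimensional matrix (Θ×I×M×L by i×ℓ×m×ΔT×D×ρ):
  Θ: [ 0  0  0  1  0  0]
  I: [ 1  0  0  0  0  0]
  M: [ 0  0  1  0  0  1]
  L: [ 0  1  0  0  1 -3]
  [Θ]: (-2)·0+(-1)·0+(-1)·0+(-1)·1+(-2)·0+(-2)·0 = -1
  [I]: (-2)·1+(-1)·0+(-1)·0+(-1)·0+(-2)·0+(-2)·0 = -2
  [M]: (-2)·0+(-1)·0+(-1)·1+(-1)·0+(-2)·0+(-2)·1 = -3
  [L]: (-2)·0+(-1)·1+(-1)·0+(-1)·0+(-2)·1+(-2)·-3 = 3
⇒ Θ^-1 I^-2 M^-3 L^3

{"Θ": -1, "I": -2, "M": -3, "L": 3}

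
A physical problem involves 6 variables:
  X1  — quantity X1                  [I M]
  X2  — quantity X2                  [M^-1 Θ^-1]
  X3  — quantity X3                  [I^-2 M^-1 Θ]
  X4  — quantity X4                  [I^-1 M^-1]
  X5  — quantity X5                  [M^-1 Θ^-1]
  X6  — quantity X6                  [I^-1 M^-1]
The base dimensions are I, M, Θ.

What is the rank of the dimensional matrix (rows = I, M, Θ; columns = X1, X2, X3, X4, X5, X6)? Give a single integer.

Exponent matrix [I,M,Θ] × [X1,X2,X3,X4,X5,X6]:
  I: [ 1  0 -2 -1  0 -1]
  M: [ 1 -1 -1 -1 -1 -1]
  Θ: [ 0 -1  1  0 -1  0]
Echelon form has 2 nonzero rows (pivots: X1,X2)

2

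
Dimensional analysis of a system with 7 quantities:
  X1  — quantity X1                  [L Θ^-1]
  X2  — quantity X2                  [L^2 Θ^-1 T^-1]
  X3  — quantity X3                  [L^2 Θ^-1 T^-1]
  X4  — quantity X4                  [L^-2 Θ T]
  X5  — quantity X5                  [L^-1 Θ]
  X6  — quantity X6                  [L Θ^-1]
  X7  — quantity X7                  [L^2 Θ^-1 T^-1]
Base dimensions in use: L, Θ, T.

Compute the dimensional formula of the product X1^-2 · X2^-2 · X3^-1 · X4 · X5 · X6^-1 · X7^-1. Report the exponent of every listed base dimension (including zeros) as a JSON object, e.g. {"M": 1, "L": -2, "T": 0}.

{"L": -14, "Θ": 9, "T": 5}

Exponent matrix [L,Θ,T] × [X1,X2,X3,X4,X5,X6,X7]:
  L: [ 1  2  2 -2 -1  1  2]
  Θ: [-1 -1 -1  1  1 -1 -1]
  T: [ 0 -1 -1  1  0  0 -1]
  [L]: (-2)·1+(-2)·2+(-1)·2+(1)·-2+(1)·-1+(-1)·1+(-1)·2 = -14
  [Θ]: (-2)·-1+(-2)·-1+(-1)·-1+(1)·1+(1)·1+(-1)·-1+(-1)·-1 = 9
  [T]: (-2)·0+(-2)·-1+(-1)·-1+(1)·1+(1)·0+(-1)·0+(-1)·-1 = 5
⇒ L^-14 Θ^9 T^5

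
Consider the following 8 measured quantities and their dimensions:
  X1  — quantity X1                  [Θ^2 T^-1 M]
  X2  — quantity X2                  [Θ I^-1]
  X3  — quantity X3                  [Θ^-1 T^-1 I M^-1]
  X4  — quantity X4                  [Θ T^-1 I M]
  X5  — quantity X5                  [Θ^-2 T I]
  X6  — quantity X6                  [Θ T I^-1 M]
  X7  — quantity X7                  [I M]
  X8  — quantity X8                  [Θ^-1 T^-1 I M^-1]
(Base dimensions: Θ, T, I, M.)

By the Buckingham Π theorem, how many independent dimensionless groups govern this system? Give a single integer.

5

Exponent matrix [Θ,T,I,M] × [X1,X2,X3,X4,X5,X6,X7,X8]:
  Θ: [ 2  1 -1  1 -2  1  0 -1]
  T: [-1  0 -1 -1  1  1  0 -1]
  I: [ 0 -1  1  1  1 -1  1  1]
  M: [ 1  0 -1  1  0  1  1 -1]
RREF → pivots at {X1,X2,X3} ⇒ r = 3
8 vars − rank 3 = 5 Π groups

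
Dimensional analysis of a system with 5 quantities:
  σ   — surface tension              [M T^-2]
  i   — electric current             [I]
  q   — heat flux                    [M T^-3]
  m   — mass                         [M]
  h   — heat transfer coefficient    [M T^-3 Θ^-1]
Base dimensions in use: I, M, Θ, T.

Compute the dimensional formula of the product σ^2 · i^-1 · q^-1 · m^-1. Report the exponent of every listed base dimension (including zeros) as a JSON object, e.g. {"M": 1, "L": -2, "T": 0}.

Dimensional matrix (I×M×Θ×T by σ×i×q×m×h):
  I: [ 0  1  0  0  0]
  M: [ 1  0  1  1  1]
  Θ: [ 0  0  0  0 -1]
  T: [-2  0 -3  0 -3]
  [I]: (2)·0+(-1)·1+(-1)·0+(-1)·0 = -1
  [M]: (2)·1+(-1)·0+(-1)·1+(-1)·1 = 0
  [Θ]: (2)·0+(-1)·0+(-1)·0+(-1)·0 = 0
  [T]: (2)·-2+(-1)·0+(-1)·-3+(-1)·0 = -1
⇒ I^-1 T^-1

{"I": -1, "M": 0, "Θ": 0, "T": -1}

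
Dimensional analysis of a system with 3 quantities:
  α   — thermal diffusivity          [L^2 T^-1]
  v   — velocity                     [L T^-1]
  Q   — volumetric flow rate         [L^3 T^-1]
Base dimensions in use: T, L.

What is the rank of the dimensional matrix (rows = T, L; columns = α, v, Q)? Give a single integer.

2

Dimensional matrix (T×L by α×v×Q):
  T: [-1 -1 -1]
  L: [ 2  1  3]
Row reduction gives pivot columns α,v; rank = 2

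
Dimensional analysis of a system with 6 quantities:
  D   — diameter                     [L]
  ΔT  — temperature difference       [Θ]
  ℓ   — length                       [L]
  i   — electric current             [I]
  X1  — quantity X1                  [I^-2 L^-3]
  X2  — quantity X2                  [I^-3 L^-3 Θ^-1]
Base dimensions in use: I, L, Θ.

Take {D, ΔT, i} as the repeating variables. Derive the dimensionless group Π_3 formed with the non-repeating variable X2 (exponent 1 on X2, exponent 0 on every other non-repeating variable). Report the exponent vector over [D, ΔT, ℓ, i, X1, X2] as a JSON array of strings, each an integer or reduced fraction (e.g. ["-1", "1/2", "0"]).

["3", "1", "0", "3", "0", "1"]

Write exponents as rows I,L,Θ / cols D,ΔT,ℓ,i,X1,X2:
  I: [ 0  0  0  1 -2 -3]
  L: [ 1  0  1  0 -3 -3]
  Θ: [ 0  1  0  0  0 -1]
Row reduction gives pivot columns D,ΔT,i; rank = 3
Repeat: D,ΔT,i; free: ℓ,X1,X2
RREF:
  r0: [   1    0    1    0   -3   -3]
  r1: [   0    1    0    0    0   -1]
  r2: [   0    0    0    1   -2   -3]
Fix exponent of X2 at 1, ℓ at 0, X1 at 0; solve each RREF row for its pivot's exponent:
  r0: exp(D) + (-3)·1 = 0 ⇒ exp(D) = 3
  r1: exp(ΔT) + (-1)·1 = 0 ⇒ exp(ΔT) = 1
  r2: exp(i) + (-3)·1 = 0 ⇒ exp(i) = 3
Π_3 = D^3 · ΔT · i^3 · X2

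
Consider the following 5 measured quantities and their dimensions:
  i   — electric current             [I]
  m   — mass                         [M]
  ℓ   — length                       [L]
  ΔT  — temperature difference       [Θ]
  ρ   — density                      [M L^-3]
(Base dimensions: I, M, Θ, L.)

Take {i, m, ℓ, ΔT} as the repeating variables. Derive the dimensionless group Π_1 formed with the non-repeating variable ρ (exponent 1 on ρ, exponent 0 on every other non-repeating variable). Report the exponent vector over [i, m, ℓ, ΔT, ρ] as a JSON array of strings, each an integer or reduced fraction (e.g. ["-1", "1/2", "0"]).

["0", "-1", "3", "0", "1"]

Write exponents as rows I,M,Θ,L / cols i,m,ℓ,ΔT,ρ:
  I: [ 1  0  0  0  0]
  M: [ 0  1  0  0  1]
  Θ: [ 0  0  0  1  0]
  L: [ 0  0  1  0 -3]
Row reduction gives pivot columns i,m,ℓ,ΔT; rank = 4
Pivot set = {i,m,ℓ,ΔT}, free = {ρ}
RREF:
  r0: [   1    0    0    0    0]
  r1: [   0    1    0    0    1]
  r2: [   0    0    1    0   -3]
  r3: [   0    0    0    1    0]
Fix exponent of ρ at 1; solve each RREF row for its pivot's exponent:
  r0: exp(i) + (0)·1 = 0 ⇒ exp(i) = 0
  r1: exp(m) + (1)·1 = 0 ⇒ exp(m) = -1
  r2: exp(ℓ) + (-3)·1 = 0 ⇒ exp(ℓ) = 3
  r3: exp(ΔT) + (0)·1 = 0 ⇒ exp(ΔT) = 0
Π_1 = m^-1 · ℓ^3 · ρ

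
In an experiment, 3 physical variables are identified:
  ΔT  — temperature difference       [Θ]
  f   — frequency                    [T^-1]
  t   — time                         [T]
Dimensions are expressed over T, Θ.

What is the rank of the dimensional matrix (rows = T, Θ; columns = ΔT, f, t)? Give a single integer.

2

Dimensional matrix (T×Θ by ΔT×f×t):
  T: [ 0 -1  1]
  Θ: [ 1  0  0]
Echelon form has 2 nonzero rows (pivots: ΔT,f)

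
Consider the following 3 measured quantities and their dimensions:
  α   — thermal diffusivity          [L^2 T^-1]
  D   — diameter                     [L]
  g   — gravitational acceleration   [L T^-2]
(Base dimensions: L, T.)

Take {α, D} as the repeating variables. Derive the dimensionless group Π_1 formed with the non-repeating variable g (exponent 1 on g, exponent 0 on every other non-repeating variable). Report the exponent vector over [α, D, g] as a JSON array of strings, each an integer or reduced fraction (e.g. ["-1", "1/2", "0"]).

Write exponents as rows L,T / cols α,D,g:
  L: [ 2  1  1]
  T: [-1  0 -2]
Row reduction gives pivot columns α,D; rank = 2
Repeat: α,D; free: g
RREF:
  r0: [   1    0    2]
  r1: [   0    1   -3]
Fix exponent of g at 1; solve each RREF row for its pivot's exponent:
  r0: exp(α) + (2)·1 = 0 ⇒ exp(α) = -2
  r1: exp(D) + (-3)·1 = 0 ⇒ exp(D) = 3
Π_1 = α^-2 · D^3 · g

["-2", "3", "1"]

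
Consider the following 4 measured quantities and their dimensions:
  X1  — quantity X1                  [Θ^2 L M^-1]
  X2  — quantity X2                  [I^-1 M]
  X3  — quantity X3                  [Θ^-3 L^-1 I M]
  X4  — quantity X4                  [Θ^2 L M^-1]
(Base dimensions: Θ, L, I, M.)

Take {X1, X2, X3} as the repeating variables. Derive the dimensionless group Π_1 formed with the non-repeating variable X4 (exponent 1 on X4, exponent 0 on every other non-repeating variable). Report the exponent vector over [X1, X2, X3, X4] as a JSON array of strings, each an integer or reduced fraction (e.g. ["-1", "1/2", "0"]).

Exponent matrix [Θ,L,I,M] × [X1,X2,X3,X4]:
  Θ: [ 2  0 -3  2]
  L: [ 1  0 -1  1]
  I: [ 0 -1  1  0]
  M: [-1  1  1 -1]
Echelon form has 3 nonzero rows (pivots: X1,X2,X3)
Repeat: X1,X2,X3; free: X4
RREF:
  r0: [   1    0    0    1]
  r1: [   0    1    0    0]
  r2: [   0    0    1    0]
  r3: [   0    0    0    0]
Fix exponent of X4 at 1; solve each RREF row for its pivot's exponent:
  r0: exp(X1) + (1)·1 = 0 ⇒ exp(X1) = -1
  r1: exp(X2) + (0)·1 = 0 ⇒ exp(X2) = 0
  r2: exp(X3) + (0)·1 = 0 ⇒ exp(X3) = 0
Π_1 = X1^-1 · X4

["-1", "0", "0", "1"]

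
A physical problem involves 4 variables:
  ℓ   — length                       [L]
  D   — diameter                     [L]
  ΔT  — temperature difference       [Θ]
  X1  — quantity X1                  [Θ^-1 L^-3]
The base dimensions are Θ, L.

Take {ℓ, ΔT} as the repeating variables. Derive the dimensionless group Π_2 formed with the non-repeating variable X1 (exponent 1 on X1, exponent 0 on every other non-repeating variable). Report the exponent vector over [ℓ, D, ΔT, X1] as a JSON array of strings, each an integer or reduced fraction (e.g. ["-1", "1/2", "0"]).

Write exponents as rows Θ,L / cols ℓ,D,ΔT,X1:
  Θ: [ 0  0  1 -1]
  L: [ 1  1  0 -3]
Echelon form has 2 nonzero rows (pivots: ℓ,ΔT)
Repeat: ℓ,ΔT; free: D,X1
RREF:
  r0: [   1    1    0   -3]
  r1: [   0    0    1   -1]
Fix exponent of X1 at 1, D at 0; solve each RREF row for its pivot's exponent:
  r0: exp(ℓ) + (-3)·1 = 0 ⇒ exp(ℓ) = 3
  r1: exp(ΔT) + (-1)·1 = 0 ⇒ exp(ΔT) = 1
Π_2 = ℓ^3 · ΔT · X1

["3", "0", "1", "1"]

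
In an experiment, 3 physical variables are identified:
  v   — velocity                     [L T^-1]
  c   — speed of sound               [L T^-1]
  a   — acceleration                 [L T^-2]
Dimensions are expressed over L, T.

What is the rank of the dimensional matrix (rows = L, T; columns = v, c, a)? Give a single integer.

Exponent matrix [L,T] × [v,c,a]:
  L: [ 1  1  1]
  T: [-1 -1 -2]
Row reduction gives pivot columns v,a; rank = 2

2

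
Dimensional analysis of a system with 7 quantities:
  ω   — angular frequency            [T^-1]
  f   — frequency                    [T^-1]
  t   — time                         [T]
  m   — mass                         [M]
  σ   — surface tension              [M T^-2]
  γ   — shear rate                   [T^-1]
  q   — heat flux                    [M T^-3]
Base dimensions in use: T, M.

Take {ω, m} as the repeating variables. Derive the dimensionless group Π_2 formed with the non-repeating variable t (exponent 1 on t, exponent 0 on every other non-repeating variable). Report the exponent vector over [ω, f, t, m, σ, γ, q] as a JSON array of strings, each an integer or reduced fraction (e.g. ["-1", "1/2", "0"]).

["1", "0", "1", "0", "0", "0", "0"]

Write exponents as rows T,M / cols ω,f,t,m,σ,γ,q:
  T: [-1 -1  1  0 -2 -1 -3]
  M: [ 0  0  0  1  1  0  1]
Row reduction gives pivot columns ω,m; rank = 2
Pivot set = {ω,m}, free = {f,t,σ,γ,q}
RREF:
  r0: [   1    1   -1    0    2    1    3]
  r1: [   0    0    0    1    1    0    1]
Fix exponent of t at 1, f at 0, σ at 0, γ at 0, q at 0; solve each RREF row for its pivot's exponent:
  r0: exp(ω) + (-1)·1 = 0 ⇒ exp(ω) = 1
  r1: exp(m) + (0)·1 = 0 ⇒ exp(m) = 0
Π_2 = ω · t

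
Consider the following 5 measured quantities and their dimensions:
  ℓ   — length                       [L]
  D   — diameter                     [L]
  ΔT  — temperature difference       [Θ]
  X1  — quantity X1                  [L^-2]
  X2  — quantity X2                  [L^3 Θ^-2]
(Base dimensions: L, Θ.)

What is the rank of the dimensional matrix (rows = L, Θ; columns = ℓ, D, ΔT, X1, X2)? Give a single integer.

Exponent matrix [L,Θ] × [ℓ,D,ΔT,X1,X2]:
  L: [ 1  1  0 -2  3]
  Θ: [ 0  0  1  0 -2]
Row reduction gives pivot columns ℓ,ΔT; rank = 2

2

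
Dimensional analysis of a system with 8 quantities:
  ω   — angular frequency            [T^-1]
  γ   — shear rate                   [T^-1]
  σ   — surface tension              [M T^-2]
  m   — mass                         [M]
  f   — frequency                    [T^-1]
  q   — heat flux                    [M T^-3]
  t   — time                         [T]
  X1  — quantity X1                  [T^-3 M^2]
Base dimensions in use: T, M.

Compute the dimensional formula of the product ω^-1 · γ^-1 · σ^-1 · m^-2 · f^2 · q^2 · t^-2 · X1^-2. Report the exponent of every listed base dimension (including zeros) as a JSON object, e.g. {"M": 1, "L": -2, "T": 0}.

{"T": 0, "M": -5}

Write exponents as rows T,M / cols ω,γ,σ,m,f,q,t,X1:
  T: [-1 -1 -2  0 -1 -3  1 -3]
  M: [ 0  0  1  1  0  1  0  2]
  [T]: (-1)·-1+(-1)·-1+(-1)·-2+(-2)·0+(2)·-1+(2)·-3+(-2)·1+(-2)·-3 = 0
  [M]: (-1)·0+(-1)·0+(-1)·1+(-2)·1+(2)·0+(2)·1+(-2)·0+(-2)·2 = -5
⇒ M^-5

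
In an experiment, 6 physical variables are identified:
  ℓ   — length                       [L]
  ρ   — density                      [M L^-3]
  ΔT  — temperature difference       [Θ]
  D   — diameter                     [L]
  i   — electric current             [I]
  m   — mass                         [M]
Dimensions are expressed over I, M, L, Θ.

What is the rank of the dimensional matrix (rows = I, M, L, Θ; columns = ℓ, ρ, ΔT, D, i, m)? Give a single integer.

Dimensional matrix (I×M×L×Θ by ℓ×ρ×ΔT×D×i×m):
  I: [ 0  0  0  0  1  0]
  M: [ 0  1  0  0  0  1]
  L: [ 1 -3  0  1  0  0]
  Θ: [ 0  0  1  0  0  0]
Echelon form has 4 nonzero rows (pivots: ℓ,ρ,ΔT,i)

4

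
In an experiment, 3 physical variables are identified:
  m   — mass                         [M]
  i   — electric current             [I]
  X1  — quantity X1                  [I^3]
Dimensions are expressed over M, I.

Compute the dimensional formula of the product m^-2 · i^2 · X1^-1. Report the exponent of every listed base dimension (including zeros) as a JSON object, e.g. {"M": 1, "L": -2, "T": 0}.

Write exponents as rows M,I / cols m,i,X1:
  M: [ 1  0  0]
  I: [ 0  1  3]
  [M]: (-2)·1+(2)·0+(-1)·0 = -2
  [I]: (-2)·0+(2)·1+(-1)·3 = -1
⇒ M^-2 I^-1

{"M": -2, "I": -1}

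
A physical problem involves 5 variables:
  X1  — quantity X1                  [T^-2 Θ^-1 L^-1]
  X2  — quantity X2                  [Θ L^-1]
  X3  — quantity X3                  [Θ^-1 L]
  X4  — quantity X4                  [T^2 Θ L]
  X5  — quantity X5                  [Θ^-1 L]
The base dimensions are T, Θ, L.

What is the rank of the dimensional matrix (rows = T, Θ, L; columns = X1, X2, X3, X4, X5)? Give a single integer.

Write exponents as rows T,Θ,L / cols X1,X2,X3,X4,X5:
  T: [-2  0  0  2  0]
  Θ: [-1  1 -1  1 -1]
  L: [-1 -1  1  1  1]
Echelon form has 2 nonzero rows (pivots: X1,X2)

2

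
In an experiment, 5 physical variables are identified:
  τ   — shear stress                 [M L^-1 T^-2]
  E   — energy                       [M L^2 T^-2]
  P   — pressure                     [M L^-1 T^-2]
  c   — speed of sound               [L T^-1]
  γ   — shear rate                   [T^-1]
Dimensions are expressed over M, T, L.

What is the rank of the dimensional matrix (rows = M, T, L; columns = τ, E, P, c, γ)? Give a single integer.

Write exponents as rows M,T,L / cols τ,E,P,c,γ:
  M: [ 1  1  1  0  0]
  T: [-2 -2 -2 -1 -1]
  L: [-1  2 -1  1  0]
RREF → pivots at {τ,E,c} ⇒ r = 3

3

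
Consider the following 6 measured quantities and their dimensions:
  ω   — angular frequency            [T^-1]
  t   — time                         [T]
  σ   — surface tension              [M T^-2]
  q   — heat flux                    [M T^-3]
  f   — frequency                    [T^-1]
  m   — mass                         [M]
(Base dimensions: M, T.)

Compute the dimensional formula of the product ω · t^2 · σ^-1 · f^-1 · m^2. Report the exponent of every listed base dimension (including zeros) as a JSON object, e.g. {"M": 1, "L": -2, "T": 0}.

Exponent matrix [M,T] × [ω,t,σ,q,f,m]:
  M: [ 0  0  1  1  0  1]
  T: [-1  1 -2 -3 -1  0]
  [M]: (1)·0+(2)·0+(-1)·1+(-1)·0+(2)·1 = 1
  [T]: (1)·-1+(2)·1+(-1)·-2+(-1)·-1+(2)·0 = 4
⇒ M T^4

{"M": 1, "T": 4}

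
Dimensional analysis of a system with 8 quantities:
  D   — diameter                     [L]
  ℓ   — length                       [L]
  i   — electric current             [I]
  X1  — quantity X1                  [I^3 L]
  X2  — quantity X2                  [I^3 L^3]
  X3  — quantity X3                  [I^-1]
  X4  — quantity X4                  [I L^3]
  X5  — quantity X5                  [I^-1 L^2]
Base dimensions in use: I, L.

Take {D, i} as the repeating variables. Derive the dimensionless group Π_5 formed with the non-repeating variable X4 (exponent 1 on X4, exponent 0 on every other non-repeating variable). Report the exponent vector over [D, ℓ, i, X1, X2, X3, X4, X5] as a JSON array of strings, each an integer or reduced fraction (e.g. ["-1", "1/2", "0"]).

Dimensional matrix (I×L by D×ℓ×i×X1×X2×X3×X4×X5):
  I: [ 0  0  1  3  3 -1  1 -1]
  L: [ 1  1  0  1  3  0  3  2]
RREF → pivots at {D,i} ⇒ r = 2
Repeat: D,i; free: ℓ,X1,X2,X3,X4,X5
RREF:
  r0: [   1    1    0    1    3    0    3    2]
  r1: [   0    0    1    3    3   -1    1   -1]
Fix exponent of X4 at 1, ℓ at 0, X1 at 0, X2 at 0, X3 at 0, X5 at 0; solve each RREF row for its pivot's exponent:
  r0: exp(D) + (3)·1 = 0 ⇒ exp(D) = -3
  r1: exp(i) + (1)·1 = 0 ⇒ exp(i) = -1
Π_5 = D^-3 · i^-1 · X4

["-3", "0", "-1", "0", "0", "0", "1", "0"]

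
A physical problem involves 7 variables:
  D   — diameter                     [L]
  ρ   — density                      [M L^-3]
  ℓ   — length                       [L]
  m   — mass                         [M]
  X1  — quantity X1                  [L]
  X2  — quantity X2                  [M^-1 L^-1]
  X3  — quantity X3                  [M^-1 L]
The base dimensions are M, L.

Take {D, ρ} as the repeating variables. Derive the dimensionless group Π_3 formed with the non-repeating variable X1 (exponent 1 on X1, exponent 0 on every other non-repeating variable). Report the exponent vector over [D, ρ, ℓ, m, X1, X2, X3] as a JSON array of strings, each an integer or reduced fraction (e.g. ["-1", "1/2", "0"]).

Exponent matrix [M,L] × [D,ρ,ℓ,m,X1,X2,X3]:
  M: [ 0  1  0  1  0 -1 -1]
  L: [ 1 -3  1  0  1 -1  1]
RREF → pivots at {D,ρ} ⇒ r = 2
Pivot set = {D,ρ}, free = {ℓ,m,X1,X2,X3}
RREF:
  r0: [   1    0    1    3    1   -4   -2]
  r1: [   0    1    0    1    0   -1   -1]
Fix exponent of X1 at 1, ℓ at 0, m at 0, X2 at 0, X3 at 0; solve each RREF row for its pivot's exponent:
  r0: exp(D) + (1)·1 = 0 ⇒ exp(D) = -1
  r1: exp(ρ) + (0)·1 = 0 ⇒ exp(ρ) = 0
Π_3 = D^-1 · X1

["-1", "0", "0", "0", "1", "0", "0"]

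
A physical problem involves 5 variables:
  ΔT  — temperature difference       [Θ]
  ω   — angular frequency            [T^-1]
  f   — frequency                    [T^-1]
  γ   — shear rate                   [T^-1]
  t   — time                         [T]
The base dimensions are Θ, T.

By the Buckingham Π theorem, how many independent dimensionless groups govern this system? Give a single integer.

Dimensional matrix (Θ×T by ΔT×ω×f×γ×t):
  Θ: [ 1  0  0  0  0]
  T: [ 0 -1 -1 -1  1]
RREF → pivots at {ΔT,ω} ⇒ r = 2
Π count = n − r = 5 − 2 = 3

3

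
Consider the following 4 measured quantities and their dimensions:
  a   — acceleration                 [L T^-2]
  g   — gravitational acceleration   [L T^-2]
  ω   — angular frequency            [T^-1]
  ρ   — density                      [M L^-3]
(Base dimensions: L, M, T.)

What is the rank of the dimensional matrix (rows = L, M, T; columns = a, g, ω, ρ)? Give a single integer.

Dimensional matrix (L×M×T by a×g×ω×ρ):
  L: [ 1  1  0 -3]
  M: [ 0  0  0  1]
  T: [-2 -2 -1  0]
Row reduction gives pivot columns a,ω,ρ; rank = 3

3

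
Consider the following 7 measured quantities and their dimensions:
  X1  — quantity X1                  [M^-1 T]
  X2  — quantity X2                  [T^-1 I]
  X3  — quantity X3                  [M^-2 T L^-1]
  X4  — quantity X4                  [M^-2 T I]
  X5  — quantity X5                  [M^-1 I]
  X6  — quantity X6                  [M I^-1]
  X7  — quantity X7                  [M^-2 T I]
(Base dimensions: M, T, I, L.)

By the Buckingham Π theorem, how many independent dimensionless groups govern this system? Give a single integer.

4

Dimensional matrix (M×T×I×L by X1×X2×X3×X4×X5×X6×X7):
  M: [-1  0 -2 -2 -1  1 -2]
  T: [ 1 -1  1  1  0  0  1]
  I: [ 0  1  0  1  1 -1  1]
  L: [ 0  0 -1  0  0  0  0]
Echelon form has 3 nonzero rows (pivots: X1,X2,X3)
7 vars − rank 3 = 4 Π groups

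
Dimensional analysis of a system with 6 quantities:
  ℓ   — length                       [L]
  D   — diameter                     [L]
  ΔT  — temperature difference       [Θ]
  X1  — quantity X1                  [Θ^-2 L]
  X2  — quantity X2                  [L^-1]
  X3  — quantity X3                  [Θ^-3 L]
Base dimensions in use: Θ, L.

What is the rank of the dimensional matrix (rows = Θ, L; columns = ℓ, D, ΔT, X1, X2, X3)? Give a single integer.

Write exponents as rows Θ,L / cols ℓ,D,ΔT,X1,X2,X3:
  Θ: [ 0  0  1 -2  0 -3]
  L: [ 1  1  0  1 -1  1]
Row reduction gives pivot columns ℓ,ΔT; rank = 2

2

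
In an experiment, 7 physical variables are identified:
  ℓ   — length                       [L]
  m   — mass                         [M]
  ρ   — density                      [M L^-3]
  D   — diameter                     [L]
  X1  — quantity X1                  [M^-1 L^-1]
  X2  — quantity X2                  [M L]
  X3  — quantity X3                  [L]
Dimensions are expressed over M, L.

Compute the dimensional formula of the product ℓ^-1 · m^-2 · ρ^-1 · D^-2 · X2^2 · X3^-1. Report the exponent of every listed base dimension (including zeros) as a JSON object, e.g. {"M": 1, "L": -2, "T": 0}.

{"M": -1, "L": 1}

Write exponents as rows M,L / cols ℓ,m,ρ,D,X1,X2,X3:
  M: [ 0  1  1  0 -1  1  0]
  L: [ 1  0 -3  1 -1  1  1]
  [M]: (-1)·0+(-2)·1+(-1)·1+(-2)·0+(2)·1+(-1)·0 = -1
  [L]: (-1)·1+(-2)·0+(-1)·-3+(-2)·1+(2)·1+(-1)·1 = 1
⇒ M^-1 L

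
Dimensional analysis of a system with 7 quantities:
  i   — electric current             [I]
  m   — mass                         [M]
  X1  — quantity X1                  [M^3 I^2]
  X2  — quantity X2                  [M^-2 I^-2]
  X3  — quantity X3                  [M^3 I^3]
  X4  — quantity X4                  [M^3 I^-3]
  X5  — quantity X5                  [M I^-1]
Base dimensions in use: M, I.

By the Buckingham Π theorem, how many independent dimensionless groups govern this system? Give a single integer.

5

Dimensional matrix (M×I by i×m×X1×X2×X3×X4×X5):
  M: [ 0  1  3 -2  3  3  1]
  I: [ 1  0  2 -2  3 -3 -1]
Row reduction gives pivot columns i,m; rank = 2
Π count = n − r = 7 − 2 = 5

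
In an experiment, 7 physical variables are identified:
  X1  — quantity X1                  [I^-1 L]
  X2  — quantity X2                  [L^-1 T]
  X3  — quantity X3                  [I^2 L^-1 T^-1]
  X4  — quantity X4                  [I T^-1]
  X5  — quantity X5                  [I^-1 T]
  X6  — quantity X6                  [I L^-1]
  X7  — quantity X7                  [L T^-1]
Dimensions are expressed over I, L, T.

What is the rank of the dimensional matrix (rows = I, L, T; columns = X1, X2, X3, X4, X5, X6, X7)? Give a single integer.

2

Exponent matrix [I,L,T] × [X1,X2,X3,X4,X5,X6,X7]:
  I: [-1  0  2  1 -1  1  0]
  L: [ 1 -1 -1  0  0 -1  1]
  T: [ 0  1 -1 -1  1  0 -1]
RREF → pivots at {X1,X2} ⇒ r = 2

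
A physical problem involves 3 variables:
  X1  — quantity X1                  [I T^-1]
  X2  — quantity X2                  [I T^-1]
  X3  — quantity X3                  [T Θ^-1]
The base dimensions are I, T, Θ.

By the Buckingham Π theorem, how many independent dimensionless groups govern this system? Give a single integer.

Dimensional matrix (I×T×Θ by X1×X2×X3):
  I: [ 1  1  0]
  T: [-1 -1  1]
  Θ: [ 0  0 -1]
RREF → pivots at {X1,X3} ⇒ r = 2
Π count = n − r = 3 − 2 = 1

1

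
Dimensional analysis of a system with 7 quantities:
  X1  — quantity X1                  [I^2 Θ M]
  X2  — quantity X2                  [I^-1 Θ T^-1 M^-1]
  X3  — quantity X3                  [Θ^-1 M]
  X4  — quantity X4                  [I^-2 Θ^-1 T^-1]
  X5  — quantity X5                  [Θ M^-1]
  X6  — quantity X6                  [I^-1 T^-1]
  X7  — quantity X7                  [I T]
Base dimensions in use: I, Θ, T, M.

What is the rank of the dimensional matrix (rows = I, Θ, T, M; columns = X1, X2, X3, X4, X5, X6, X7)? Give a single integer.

Write exponents as rows I,Θ,T,M / cols X1,X2,X3,X4,X5,X6,X7:
  I: [ 2 -1  0 -2  0 -1  1]
  Θ: [ 1  1 -1 -1  1  0  0]
  T: [ 0 -1  0 -1  0 -1  1]
  M: [ 1 -1  1  0 -1  0  0]
RREF → pivots at {X1,X2,X3} ⇒ r = 3

3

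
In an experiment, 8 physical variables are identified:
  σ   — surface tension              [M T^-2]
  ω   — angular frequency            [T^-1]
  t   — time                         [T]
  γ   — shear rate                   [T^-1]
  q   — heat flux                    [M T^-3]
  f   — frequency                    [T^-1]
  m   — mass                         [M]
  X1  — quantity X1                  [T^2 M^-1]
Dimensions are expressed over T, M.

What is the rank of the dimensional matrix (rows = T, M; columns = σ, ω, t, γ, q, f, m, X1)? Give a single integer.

Exponent matrix [T,M] × [σ,ω,t,γ,q,f,m,X1]:
  T: [-2 -1  1 -1 -3 -1  0  2]
  M: [ 1  0  0  0  1  0  1 -1]
RREF → pivots at {σ,ω} ⇒ r = 2

2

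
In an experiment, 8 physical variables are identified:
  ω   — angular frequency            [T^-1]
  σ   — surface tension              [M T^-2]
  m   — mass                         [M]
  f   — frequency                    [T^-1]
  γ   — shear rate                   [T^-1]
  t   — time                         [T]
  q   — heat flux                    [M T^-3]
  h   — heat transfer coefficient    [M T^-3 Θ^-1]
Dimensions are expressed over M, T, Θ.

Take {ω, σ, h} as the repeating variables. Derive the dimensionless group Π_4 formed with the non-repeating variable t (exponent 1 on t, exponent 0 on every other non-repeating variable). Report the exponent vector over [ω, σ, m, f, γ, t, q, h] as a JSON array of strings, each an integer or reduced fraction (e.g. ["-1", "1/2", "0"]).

["1", "0", "0", "0", "0", "1", "0", "0"]

Write exponents as rows M,T,Θ / cols ω,σ,m,f,γ,t,q,h:
  M: [ 0  1  1  0  0  0  1  1]
  T: [-1 -2  0 -1 -1  1 -3 -3]
  Θ: [ 0  0  0  0  0  0  0 -1]
RREF → pivots at {ω,σ,h} ⇒ r = 3
Repeat: ω,σ,h; free: m,f,γ,t,q
RREF:
  r0: [   1    0   -2    1    1   -1    1    0]
  r1: [   0    1    1    0    0    0    1    0]
  r2: [   0    0    0    0    0    0    0    1]
Fix exponent of t at 1, m at 0, f at 0, γ at 0, q at 0; solve each RREF row for its pivot's exponent:
  r0: exp(ω) + (-1)·1 = 0 ⇒ exp(ω) = 1
  r1: exp(σ) + (0)·1 = 0 ⇒ exp(σ) = 0
  r2: exp(h) + (0)·1 = 0 ⇒ exp(h) = 0
Π_4 = ω · t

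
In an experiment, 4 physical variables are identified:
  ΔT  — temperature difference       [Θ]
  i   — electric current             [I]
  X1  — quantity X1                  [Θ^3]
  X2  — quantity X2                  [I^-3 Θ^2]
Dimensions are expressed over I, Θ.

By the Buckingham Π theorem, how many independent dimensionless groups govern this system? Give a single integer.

2

Dimensional matrix (I×Θ by ΔT×i×X1×X2):
  I: [ 0  1  0 -3]
  Θ: [ 1  0  3  2]
Echelon form has 2 nonzero rows (pivots: ΔT,i)
4 vars − rank 2 = 2 Π groups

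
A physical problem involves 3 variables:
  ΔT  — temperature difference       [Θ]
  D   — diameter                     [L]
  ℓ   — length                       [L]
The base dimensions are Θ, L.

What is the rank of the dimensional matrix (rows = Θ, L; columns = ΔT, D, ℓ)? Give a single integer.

2

Write exponents as rows Θ,L / cols ΔT,D,ℓ:
  Θ: [ 1  0  0]
  L: [ 0  1  1]
Echelon form has 2 nonzero rows (pivots: ΔT,D)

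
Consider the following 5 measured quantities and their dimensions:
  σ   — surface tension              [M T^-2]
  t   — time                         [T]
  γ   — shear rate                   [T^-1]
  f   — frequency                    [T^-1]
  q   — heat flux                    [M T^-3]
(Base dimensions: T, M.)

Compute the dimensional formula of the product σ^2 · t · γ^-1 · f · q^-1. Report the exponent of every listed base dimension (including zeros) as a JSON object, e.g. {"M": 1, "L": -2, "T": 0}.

Dimensional matrix (T×M by σ×t×γ×f×q):
  T: [-2  1 -1 -1 -3]
  M: [ 1  0  0  0  1]
  [T]: (2)·-2+(1)·1+(-1)·-1+(1)·-1+(-1)·-3 = 0
  [M]: (2)·1+(1)·0+(-1)·0+(1)·0+(-1)·1 = 1
⇒ M

{"T": 0, "M": 1}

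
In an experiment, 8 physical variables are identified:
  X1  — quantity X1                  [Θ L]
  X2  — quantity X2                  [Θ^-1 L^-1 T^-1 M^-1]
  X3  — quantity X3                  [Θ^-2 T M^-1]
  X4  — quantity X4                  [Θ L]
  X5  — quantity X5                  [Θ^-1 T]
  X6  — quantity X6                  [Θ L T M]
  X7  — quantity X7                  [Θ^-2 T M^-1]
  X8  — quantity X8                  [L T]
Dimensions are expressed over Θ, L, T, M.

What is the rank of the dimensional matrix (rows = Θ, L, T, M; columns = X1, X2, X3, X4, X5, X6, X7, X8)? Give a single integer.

3

Write exponents as rows Θ,L,T,M / cols X1,X2,X3,X4,X5,X6,X7,X8:
  Θ: [ 1 -1 -2  1 -1  1 -2  0]
  L: [ 1 -1  0  1  0  1  0  1]
  T: [ 0 -1  1  0  1  1  1  1]
  M: [ 0 -1 -1  0  0  1 -1  0]
Row reduction gives pivot columns X1,X2,X3; rank = 3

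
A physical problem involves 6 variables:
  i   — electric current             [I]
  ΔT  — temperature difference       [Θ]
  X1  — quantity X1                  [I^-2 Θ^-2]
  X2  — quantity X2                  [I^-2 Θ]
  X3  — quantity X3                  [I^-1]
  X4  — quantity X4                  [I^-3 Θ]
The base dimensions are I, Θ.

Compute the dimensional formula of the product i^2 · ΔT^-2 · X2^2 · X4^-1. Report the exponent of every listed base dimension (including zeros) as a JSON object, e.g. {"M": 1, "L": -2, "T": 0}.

{"I": 1, "Θ": -1}

Exponent matrix [I,Θ] × [i,ΔT,X1,X2,X3,X4]:
  I: [ 1  0 -2 -2 -1 -3]
  Θ: [ 0  1 -2  1  0  1]
  [I]: (2)·1+(-2)·0+(2)·-2+(-1)·-3 = 1
  [Θ]: (2)·0+(-2)·1+(2)·1+(-1)·1 = -1
⇒ I Θ^-1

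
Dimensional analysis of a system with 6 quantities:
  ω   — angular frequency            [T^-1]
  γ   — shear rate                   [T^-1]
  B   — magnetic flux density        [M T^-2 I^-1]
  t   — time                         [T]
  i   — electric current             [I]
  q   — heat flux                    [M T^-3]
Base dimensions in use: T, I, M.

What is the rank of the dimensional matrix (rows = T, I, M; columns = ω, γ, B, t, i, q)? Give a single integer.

Write exponents as rows T,I,M / cols ω,γ,B,t,i,q:
  T: [-1 -1 -2  1  0 -3]
  I: [ 0  0 -1  0  1  0]
  M: [ 0  0  1  0  0  1]
RREF → pivots at {ω,B,i} ⇒ r = 3

3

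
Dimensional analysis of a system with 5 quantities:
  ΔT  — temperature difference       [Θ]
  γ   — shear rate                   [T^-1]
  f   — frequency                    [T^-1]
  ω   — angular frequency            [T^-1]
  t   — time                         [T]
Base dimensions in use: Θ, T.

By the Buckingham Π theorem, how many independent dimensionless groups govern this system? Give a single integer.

Dimensional matrix (Θ×T by ΔT×γ×f×ω×t):
  Θ: [ 1  0  0  0  0]
  T: [ 0 -1 -1 -1  1]
Echelon form has 2 nonzero rows (pivots: ΔT,γ)
5 vars − rank 2 = 3 Π groups

3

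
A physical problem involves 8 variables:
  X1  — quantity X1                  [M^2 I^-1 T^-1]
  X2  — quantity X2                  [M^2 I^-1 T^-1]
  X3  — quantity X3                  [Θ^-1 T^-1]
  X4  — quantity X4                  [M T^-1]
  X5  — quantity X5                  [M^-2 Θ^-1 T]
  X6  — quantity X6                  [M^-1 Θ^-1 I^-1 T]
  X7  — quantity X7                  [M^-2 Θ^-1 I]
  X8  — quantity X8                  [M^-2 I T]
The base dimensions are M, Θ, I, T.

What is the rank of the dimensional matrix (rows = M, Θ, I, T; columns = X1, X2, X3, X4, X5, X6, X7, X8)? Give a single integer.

3

Exponent matrix [M,Θ,I,T] × [X1,X2,X3,X4,X5,X6,X7,X8]:
  M: [ 2  2  0  1 -2 -1 -2 -2]
  Θ: [ 0  0 -1  0 -1 -1 -1  0]
  I: [-1 -1  0  0  0 -1  1  1]
  T: [-1 -1 -1 -1  1  1  0  1]
Echelon form has 3 nonzero rows (pivots: X1,X3,X4)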